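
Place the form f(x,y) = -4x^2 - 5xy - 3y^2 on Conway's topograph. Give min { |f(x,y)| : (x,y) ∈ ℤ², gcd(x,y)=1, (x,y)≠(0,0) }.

translate: b→-3 (≡5 mod 8), so (4,5,3)→(4,-3,2)
flip: (4,-3,2)→(2,3,4)
translate: b→-1 (≡3 mod 4), so (2,3,4)→(2,-1,3)
reduced (well bottom): (2,-1,3) with a≤c, −a<b≤a
well minimum |f| = |-2| = 2 (negative-definite)

2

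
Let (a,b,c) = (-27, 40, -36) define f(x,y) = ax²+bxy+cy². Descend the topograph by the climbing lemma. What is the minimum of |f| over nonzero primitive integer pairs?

translate: b→14 (≡-40 mod 54), so (27,-40,36)→(27,14,23)
flip: (27,14,23)→(23,-14,27)
reduced (well bottom): (23,-14,27) with a≤c, −a<b≤a
well minimum |f| = |-23| = 23 (negative-definite)

23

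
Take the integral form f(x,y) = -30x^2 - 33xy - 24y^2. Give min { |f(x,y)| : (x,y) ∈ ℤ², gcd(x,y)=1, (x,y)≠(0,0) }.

translate: b→-27 (≡33 mod 60), so (30,33,24)→(30,-27,21)
flip: (30,-27,21)→(21,27,30)
translate: b→-15 (≡27 mod 42), so (21,27,30)→(21,-15,24)
reduced (well bottom): (21,-15,24) with a≤c, −a<b≤a
well minimum |f| = |-21| = 21 (negative-definite)

21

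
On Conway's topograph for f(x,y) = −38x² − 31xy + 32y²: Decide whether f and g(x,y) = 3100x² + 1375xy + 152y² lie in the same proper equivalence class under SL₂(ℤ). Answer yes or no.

D₁ = 5825, D₂ = 5825
river cycle of f (length 62): (32, 31, -38), (-38, 45, 25), (25, 55, -28), (-28, 57, 23), (23, 35, -50), (-50, 65, 8), (8, 63, -58), (-58, 53, 13), (13, 51, -62), (-62, 73, 2), … (52 more)
river cycle of g (length 62): (25, 55, -28), (-28, 57, 23), (23, 35, -50), (-50, 65, 8), (8, 63, -58), (-58, 53, 13), (13, 51, -62), (-62, 73, 2), (2, 75, -25), (-25, 75, 2), … (52 more)
cycles coincide ⇒ equivalent

yes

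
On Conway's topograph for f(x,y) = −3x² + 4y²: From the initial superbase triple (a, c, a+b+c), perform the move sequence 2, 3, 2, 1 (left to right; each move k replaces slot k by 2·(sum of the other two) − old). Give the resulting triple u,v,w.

start (-3,4,1) = (f(1,0),f(0,1),f(1,1))
replace slot 2: 2·((-3)+1) − 4 = -8 → (-3,-8,1)
replace slot 3: 2·((-3)+(-8)) − 1 = -23 → (-3,-8,-23)
replace slot 2: 2·((-3)+(-23)) − (-8) = -44 → (-3,-44,-23)
replace slot 1: 2·((-44)+(-23)) − (-3) = -131 → (-131,-44,-23)

-131,-44,-23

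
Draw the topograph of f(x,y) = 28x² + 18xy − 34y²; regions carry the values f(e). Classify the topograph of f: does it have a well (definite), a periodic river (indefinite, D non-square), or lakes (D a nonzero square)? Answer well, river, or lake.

D = b²−4ac = 18² − 4·28·(-34) = 4132
D > 0 non-square ⇒ indefinite ⇒ periodic river

river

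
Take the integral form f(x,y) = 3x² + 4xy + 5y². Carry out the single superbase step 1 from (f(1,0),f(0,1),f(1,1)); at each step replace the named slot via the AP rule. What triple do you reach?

start (3,5,12) = (f(1,0),f(0,1),f(1,1))
replace slot 1: 2·(5+12) − 3 = 31 → (31,5,12)

31,5,12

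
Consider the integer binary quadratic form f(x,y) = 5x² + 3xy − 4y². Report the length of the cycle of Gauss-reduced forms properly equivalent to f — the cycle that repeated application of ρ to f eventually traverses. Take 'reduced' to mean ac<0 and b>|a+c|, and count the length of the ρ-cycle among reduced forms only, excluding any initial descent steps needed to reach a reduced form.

D = 89, ⌊√D⌋ = 9
river: ρ → (-4,5,4)
river: ρ → (4,3,-5)
river: ρ → (-5,7,2)
river: ρ → (2,9,-1)
river: ρ → (-1,9,2)
river: ρ → (2,7,-5)
river: ρ → (-5,3,4)
river: ρ → (4,5,-4)
river: ρ → (-4,3,5)
river: ρ → (5,7,-2)
river: ρ → (-2,9,1)
river: ρ → (1,9,-2)
river: ρ → (-2,7,5)
river: ρ → (5,3,-4)
ρ-cycle length = 14 (tail of 0 descent steps not counted)

14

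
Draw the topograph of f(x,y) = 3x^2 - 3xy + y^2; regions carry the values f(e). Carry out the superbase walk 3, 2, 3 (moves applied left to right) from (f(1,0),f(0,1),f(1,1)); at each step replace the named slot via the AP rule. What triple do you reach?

start (3,1,1) = (f(1,0),f(0,1),f(1,1))
replace slot 3: 2·(3+1) − 1 = 7 → (3,1,7)
replace slot 2: 2·(3+7) − 1 = 19 → (3,19,7)
replace slot 3: 2·(3+19) − 7 = 37 → (3,19,37)

3,19,37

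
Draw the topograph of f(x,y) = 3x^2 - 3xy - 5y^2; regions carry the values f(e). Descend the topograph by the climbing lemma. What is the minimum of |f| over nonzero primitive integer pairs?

descent: ρ → (-5,3,3)  [lands on river]
river: ρ → (3,3,-5)
river: ρ → (-5,7,1)
river: ρ → (1,7,-5)
closes: descent 1, river 4
min |a| on river = 1

1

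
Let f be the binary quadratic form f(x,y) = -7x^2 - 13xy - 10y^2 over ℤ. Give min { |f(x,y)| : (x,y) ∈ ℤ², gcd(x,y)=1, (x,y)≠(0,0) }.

translate: b→-1 (≡13 mod 14), so (7,13,10)→(7,-1,4)
flip: (7,-1,4)→(4,1,7)
reduced (well bottom): (4,1,7) with a≤c, −a<b≤a
well minimum |f| = |-4| = 4 (negative-definite)

4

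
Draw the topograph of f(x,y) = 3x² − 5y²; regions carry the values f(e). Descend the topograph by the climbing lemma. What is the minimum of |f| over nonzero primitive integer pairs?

descent: ρ → (-5,0,3)
descent: ρ → (3,6,-2)  [lands on river]
river: ρ → (-2,6,3)
closes: descent 2, river 2
min |a| on river = 2

2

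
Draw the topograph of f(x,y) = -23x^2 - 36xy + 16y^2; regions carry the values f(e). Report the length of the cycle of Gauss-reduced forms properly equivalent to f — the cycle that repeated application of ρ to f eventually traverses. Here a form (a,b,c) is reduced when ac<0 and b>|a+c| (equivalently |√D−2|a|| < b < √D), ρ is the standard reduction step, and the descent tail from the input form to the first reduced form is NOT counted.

D = 2768, ⌊√D⌋ = 52
descent: ρ → (16,36,-23)  [lands on river]
river: ρ → (-23,10,29)
river: ρ → (29,48,-4)
river: ρ → (-4,48,29)
river: ρ → (29,10,-23)
river: ρ → (-23,36,16)
river: ρ → (16,28,-31)
river: ρ → (-31,34,13)
river: ρ → (13,44,-16)
river: ρ → (-16,52,1)
river: ρ → (1,52,-16)
river: ρ → (-16,44,13)
river: ρ → (13,34,-31)
river: ρ → (-31,28,16)
ρ-cycle length = 14 (tail of 1 descent step not counted)

14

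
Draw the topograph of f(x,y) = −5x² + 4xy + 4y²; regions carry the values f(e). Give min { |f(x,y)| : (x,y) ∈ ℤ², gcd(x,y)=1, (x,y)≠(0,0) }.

river: ρ → (4,4,-5)
river: ρ → (-5,6,3)
river: ρ → (3,6,-5)
river: ρ → (-5,4,4)
closes: descent 0, river 4
min |a| on river = 3

3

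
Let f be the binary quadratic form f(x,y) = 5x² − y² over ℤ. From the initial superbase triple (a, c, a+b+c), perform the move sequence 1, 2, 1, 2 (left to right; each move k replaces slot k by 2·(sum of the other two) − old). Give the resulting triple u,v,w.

start (5,-1,4) = (f(1,0),f(0,1),f(1,1))
replace slot 1: 2·((-1)+4) − 5 = 1 → (1,-1,4)
replace slot 2: 2·(1+4) − (-1) = 11 → (1,11,4)
replace slot 1: 2·(11+4) − 1 = 29 → (29,11,4)
replace slot 2: 2·(29+4) − 11 = 55 → (29,55,4)

29,55,4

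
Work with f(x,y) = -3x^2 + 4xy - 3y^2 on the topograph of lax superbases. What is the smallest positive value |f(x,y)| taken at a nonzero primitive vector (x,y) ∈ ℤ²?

translate: b→2 (≡-4 mod 6), so (3,-4,3)→(3,2,2)
flip: (3,2,2)→(2,-2,3)
translate: b→2 (≡-2 mod 4), so (2,-2,3)→(2,2,3)
reduced (well bottom): (2,2,3) with a≤c, −a<b≤a
well minimum |f| = |-2| = 2 (negative-definite)

2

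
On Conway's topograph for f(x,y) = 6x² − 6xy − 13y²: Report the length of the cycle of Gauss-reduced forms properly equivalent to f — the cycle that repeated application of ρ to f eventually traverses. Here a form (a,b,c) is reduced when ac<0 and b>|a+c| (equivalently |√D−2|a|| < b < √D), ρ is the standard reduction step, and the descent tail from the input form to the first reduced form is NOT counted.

D = 348, ⌊√D⌋ = 18
descent: ρ → (-13,6,6)
descent: ρ → (6,18,-1)  [lands on river]
river: ρ → (-1,18,6)
ρ-cycle length = 2 (tail of 2 descent steps not counted)

2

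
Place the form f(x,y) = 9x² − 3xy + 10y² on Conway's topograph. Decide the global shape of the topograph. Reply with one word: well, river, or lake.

D = b²−4ac = (-3)² − 4·9·10 = -351
D < 0 ⇒ definite ⇒ every region one sign ⇒ single well

well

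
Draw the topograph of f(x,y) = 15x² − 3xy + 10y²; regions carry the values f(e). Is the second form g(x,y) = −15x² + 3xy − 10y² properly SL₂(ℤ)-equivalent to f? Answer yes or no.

D₁ = -591, D₂ = -591
f: flip: (15,-3,10)→(10,3,15)
f: reduced (well bottom): (10,3,15) with a≤c, −a<b≤a
g is negative-definite; reduce −g:
−g: flip: (15,-3,10)→(10,3,15)
−g: reduced (well bottom): (10,3,15) with a≤c, −a<b≤a
flip sign back: reduced form of g is (-10,-3,-15)
reduced forms (10, 3, 15) vs (-10, -3, -15) ⇒ inequivalent

no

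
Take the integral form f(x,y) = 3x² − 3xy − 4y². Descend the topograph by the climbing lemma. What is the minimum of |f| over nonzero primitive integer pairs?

descent: ρ → (-4,3,3)  [lands on river]
river: ρ → (3,3,-4)
river: ρ → (-4,5,2)
river: ρ → (2,7,-1)
river: ρ → (-1,7,2)
river: ρ → (2,5,-4)
closes: descent 1, river 6
min |a| on river = 1

1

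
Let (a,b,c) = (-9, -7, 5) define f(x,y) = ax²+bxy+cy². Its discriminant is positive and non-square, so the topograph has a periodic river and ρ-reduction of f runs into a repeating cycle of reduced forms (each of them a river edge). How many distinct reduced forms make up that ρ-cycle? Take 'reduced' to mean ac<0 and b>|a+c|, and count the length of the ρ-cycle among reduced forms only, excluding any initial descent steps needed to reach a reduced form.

D = 229, ⌊√D⌋ = 15
descent: ρ → (5,7,-9)  [lands on river]
river: ρ → (-9,11,3)
river: ρ → (3,13,-5)
river: ρ → (-5,7,9)
river: ρ → (9,11,-3)
river: ρ → (-3,13,5)
ρ-cycle length = 6 (tail of 1 descent step not counted)

6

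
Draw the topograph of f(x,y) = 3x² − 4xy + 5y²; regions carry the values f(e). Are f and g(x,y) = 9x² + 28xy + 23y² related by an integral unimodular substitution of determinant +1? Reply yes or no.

D₁ = -44, D₂ = -44
f: translate: b→2 (≡-4 mod 6), so (3,-4,5)→(3,2,4)
f: reduced (well bottom): (3,2,4) with a≤c, −a<b≤a
g: translate: b→-8 (≡28 mod 18), so (9,28,23)→(9,-8,3)
g: flip: (9,-8,3)→(3,8,9)
g: translate: b→2 (≡8 mod 6), so (3,8,9)→(3,2,4)
g: reduced (well bottom): (3,2,4) with a≤c, −a<b≤a
reduced forms (3, 2, 4) vs (3, 2, 4) ⇒ equivalent

yes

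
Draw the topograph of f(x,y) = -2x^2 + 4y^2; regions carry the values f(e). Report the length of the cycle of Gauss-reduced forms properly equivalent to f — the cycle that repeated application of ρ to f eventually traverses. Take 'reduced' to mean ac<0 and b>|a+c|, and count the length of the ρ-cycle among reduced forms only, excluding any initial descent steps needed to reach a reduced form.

D = 32, ⌊√D⌋ = 5
descent: ρ → (4,0,-2)
descent: ρ → (-2,4,2)  [lands on river]
river: ρ → (2,4,-2)
ρ-cycle length = 2 (tail of 2 descent steps not counted)

2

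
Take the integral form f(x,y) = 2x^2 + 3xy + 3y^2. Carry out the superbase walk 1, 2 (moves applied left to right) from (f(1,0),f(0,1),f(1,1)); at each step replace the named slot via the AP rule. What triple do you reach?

start (2,3,8) = (f(1,0),f(0,1),f(1,1))
replace slot 1: 2·(3+8) − 2 = 20 → (20,3,8)
replace slot 2: 2·(20+8) − 3 = 53 → (20,53,8)

20,53,8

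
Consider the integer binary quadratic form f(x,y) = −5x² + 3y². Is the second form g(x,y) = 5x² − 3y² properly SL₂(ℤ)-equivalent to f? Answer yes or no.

D₁ = 60, D₂ = 60
river cycle of f (length 2): (3, 6, -2), (-2, 6, 3)
river cycle of g (length 2): (-3, 6, 2), (2, 6, -3)
cycles differ ⇒ inequivalent

no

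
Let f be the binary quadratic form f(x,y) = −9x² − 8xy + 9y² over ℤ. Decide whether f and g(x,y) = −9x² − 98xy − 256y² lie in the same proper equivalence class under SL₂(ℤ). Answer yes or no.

D₁ = 388, D₂ = 388
river cycle of f (length 22): (9, 8, -9), (-9, 10, 8), (8, 6, -11), (-11, 16, 3), (3, 14, -16), (-16, 18, 1), (1, 18, -16), (-16, 14, 3), (3, 16, -11), (-11, 6, 8), … (12 more)
river cycle of g (length 22): (-9, 10, 8), (8, 6, -11), (-11, 16, 3), (3, 14, -16), (-16, 18, 1), (1, 18, -16), (-16, 14, 3), (3, 16, -11), (-11, 6, 8), (8, 10, -9), … (12 more)
cycles coincide ⇒ equivalent

yes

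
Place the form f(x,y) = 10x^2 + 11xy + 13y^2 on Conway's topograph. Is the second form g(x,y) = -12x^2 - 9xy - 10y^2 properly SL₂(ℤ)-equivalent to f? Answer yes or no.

D₁ = -399, D₂ = -399
f: translate: b→-9 (≡11 mod 20), so (10,11,13)→(10,-9,12)
f: reduced (well bottom): (10,-9,12) with a≤c, −a<b≤a
g is negative-definite; reduce −g:
−g: flip: (12,9,10)→(10,-9,12)
−g: reduced (well bottom): (10,-9,12) with a≤c, −a<b≤a
flip sign back: reduced form of g is (-10,9,-12)
reduced forms (10, -9, 12) vs (-10, 9, -12) ⇒ inequivalent

no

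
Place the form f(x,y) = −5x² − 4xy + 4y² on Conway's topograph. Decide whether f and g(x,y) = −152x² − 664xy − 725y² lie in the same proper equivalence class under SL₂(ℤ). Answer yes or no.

D₁ = 96, D₂ = 96
river cycle of f (length 4): (4, 4, -5), (-5, 6, 3), (3, 6, -5), (-5, 4, 4)
river cycle of g (length 4): (-5, 6, 3), (3, 6, -5), (-5, 4, 4), (4, 4, -5)
cycles coincide ⇒ equivalent

yes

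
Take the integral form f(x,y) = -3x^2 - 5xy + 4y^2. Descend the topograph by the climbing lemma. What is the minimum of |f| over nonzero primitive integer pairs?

descent: ρ → (4,5,-3)  [lands on river]
river: ρ → (-3,7,2)
river: ρ → (2,5,-6)
river: ρ → (-6,7,1)
river: ρ → (1,7,-6)
river: ρ → (-6,5,2)
river: ρ → (2,7,-3)
river: ρ → (-3,5,4)
river: ρ → (4,3,-4)
river: ρ → (-4,5,3)
river: ρ → (3,7,-2)
river: ρ → (-2,5,6)
river: ρ → (6,7,-1)
river: ρ → (-1,7,6)
river: ρ → (6,5,-2)
river: ρ → (-2,7,3)
river: ρ → (3,5,-4)
river: ρ → (-4,3,4)
closes: descent 1, river 18
min |a| on river = 1

1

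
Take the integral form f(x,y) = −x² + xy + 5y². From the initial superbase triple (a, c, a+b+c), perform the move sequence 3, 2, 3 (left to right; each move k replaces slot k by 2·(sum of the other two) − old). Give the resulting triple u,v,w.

start (-1,5,5) = (f(1,0),f(0,1),f(1,1))
replace slot 3: 2·((-1)+5) − 5 = 3 → (-1,5,3)
replace slot 2: 2·((-1)+3) − 5 = -1 → (-1,-1,3)
replace slot 3: 2·((-1)+(-1)) − 3 = -7 → (-1,-1,-7)

-1,-1,-7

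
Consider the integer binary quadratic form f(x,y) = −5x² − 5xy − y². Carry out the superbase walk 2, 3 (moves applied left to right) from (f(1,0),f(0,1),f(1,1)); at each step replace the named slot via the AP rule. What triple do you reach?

start (-5,-1,-11) = (f(1,0),f(0,1),f(1,1))
replace slot 2: 2·((-5)+(-11)) − (-1) = -31 → (-5,-31,-11)
replace slot 3: 2·((-5)+(-31)) − (-11) = -61 → (-5,-31,-61)

-5,-31,-61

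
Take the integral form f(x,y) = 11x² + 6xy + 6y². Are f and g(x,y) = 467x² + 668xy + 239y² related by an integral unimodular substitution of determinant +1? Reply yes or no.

D₁ = -228, D₂ = -228
f: flip: (11,6,6)→(6,-6,11)
f: translate: b→6 (≡-6 mod 12), so (6,-6,11)→(6,6,11)
f: reduced (well bottom): (6,6,11) with a≤c, −a<b≤a
g: translate: b→-266 (≡668 mod 934), so (467,668,239)→(467,-266,38)
g: flip: (467,-266,38)→(38,266,467)
g: translate: b→38 (≡266 mod 76), so (38,266,467)→(38,38,11)
g: flip: (38,38,11)→(11,-38,38)
g: translate: b→6 (≡-38 mod 22), so (11,-38,38)→(11,6,6)
g: flip: (11,6,6)→(6,-6,11)
g: translate: b→6 (≡-6 mod 12), so (6,-6,11)→(6,6,11)
g: reduced (well bottom): (6,6,11) with a≤c, −a<b≤a
reduced forms (6, 6, 11) vs (6, 6, 11) ⇒ equivalent

yes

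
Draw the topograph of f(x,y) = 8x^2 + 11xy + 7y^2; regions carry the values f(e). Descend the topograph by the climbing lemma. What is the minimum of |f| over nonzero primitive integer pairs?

translate: b→-5 (≡11 mod 16), so (8,11,7)→(8,-5,4)
flip: (8,-5,4)→(4,5,8)
translate: b→-3 (≡5 mod 8), so (4,5,8)→(4,-3,7)
reduced (well bottom): (4,-3,7) with a≤c, −a<b≤a
well minimum = a = 4

4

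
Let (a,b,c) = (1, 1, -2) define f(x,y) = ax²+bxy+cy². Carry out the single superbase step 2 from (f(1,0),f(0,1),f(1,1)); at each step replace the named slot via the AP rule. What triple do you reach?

start (1,-2,0) = (f(1,0),f(0,1),f(1,1))
replace slot 2: 2·(1+0) − (-2) = 4 → (1,4,0)

1,4,0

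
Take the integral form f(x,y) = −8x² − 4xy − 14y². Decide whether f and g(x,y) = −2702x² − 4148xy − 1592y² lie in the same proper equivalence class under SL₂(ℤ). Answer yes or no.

D₁ = -432, D₂ = -432
f is negative-definite; reduce −f:
−f: reduced (well bottom): (8,4,14) with a≤c, −a<b≤a
flip sign back: reduced form of f is (-8,-4,-14)
g is negative-definite; reduce −g:
−g: translate: b→-1256 (≡4148 mod 5404), so (2702,4148,1592)→(2702,-1256,146)
−g: flip: (2702,-1256,146)→(146,1256,2702)
−g: translate: b→88 (≡1256 mod 292), so (146,1256,2702)→(146,88,14)
−g: flip: (146,88,14)→(14,-88,146)
−g: translate: b→-4 (≡-88 mod 28), so (14,-88,146)→(14,-4,8)
−g: flip: (14,-4,8)→(8,4,14)
−g: reduced (well bottom): (8,4,14) with a≤c, −a<b≤a
flip sign back: reduced form of g is (-8,-4,-14)
reduced forms (-8, -4, -14) vs (-8, -4, -14) ⇒ equivalent

yes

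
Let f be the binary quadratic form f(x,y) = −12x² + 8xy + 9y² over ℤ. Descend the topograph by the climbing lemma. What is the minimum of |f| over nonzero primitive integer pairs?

river: ρ → (9,10,-11)
river: ρ → (-11,12,8)
river: ρ → (8,20,-3)
river: ρ → (-3,22,1)
river: ρ → (1,22,-3)
river: ρ → (-3,20,8)
river: ρ → (8,12,-11)
river: ρ → (-11,10,9)
river: ρ → (9,8,-12)
river: ρ → (-12,16,5)
river: ρ → (5,14,-15)
river: ρ → (-15,16,4)
river: ρ → (4,16,-15)
river: ρ → (-15,14,5)
river: ρ → (5,16,-12)
river: ρ → (-12,8,9)
closes: descent 0, river 16
min |a| on river = 1

1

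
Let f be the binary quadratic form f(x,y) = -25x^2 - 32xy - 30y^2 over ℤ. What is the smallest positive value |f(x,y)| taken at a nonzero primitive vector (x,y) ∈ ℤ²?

translate: b→-18 (≡32 mod 50), so (25,32,30)→(25,-18,23)
flip: (25,-18,23)→(23,18,25)
reduced (well bottom): (23,18,25) with a≤c, −a<b≤a
well minimum |f| = |-23| = 23 (negative-definite)

23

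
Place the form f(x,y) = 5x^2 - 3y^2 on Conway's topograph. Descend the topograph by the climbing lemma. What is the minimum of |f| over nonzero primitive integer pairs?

descent: ρ → (-3,6,2)  [lands on river]
river: ρ → (2,6,-3)
closes: descent 1, river 2
min |a| on river = 2

2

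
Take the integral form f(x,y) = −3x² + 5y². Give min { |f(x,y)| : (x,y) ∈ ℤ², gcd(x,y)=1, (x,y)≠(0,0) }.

descent: ρ → (5,0,-3)
descent: ρ → (-3,6,2)  [lands on river]
river: ρ → (2,6,-3)
closes: descent 2, river 2
min |a| on river = 2

2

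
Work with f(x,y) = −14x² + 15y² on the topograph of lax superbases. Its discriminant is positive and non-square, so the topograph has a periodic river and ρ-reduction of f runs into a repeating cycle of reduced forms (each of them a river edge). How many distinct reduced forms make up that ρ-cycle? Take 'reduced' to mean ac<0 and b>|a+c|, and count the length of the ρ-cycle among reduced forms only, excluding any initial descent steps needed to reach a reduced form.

D = 840, ⌊√D⌋ = 28
descent: ρ → (15,0,-14)
descent: ρ → (-14,28,1)  [lands on river]
river: ρ → (1,28,-14)
ρ-cycle length = 2 (tail of 2 descent steps not counted)

2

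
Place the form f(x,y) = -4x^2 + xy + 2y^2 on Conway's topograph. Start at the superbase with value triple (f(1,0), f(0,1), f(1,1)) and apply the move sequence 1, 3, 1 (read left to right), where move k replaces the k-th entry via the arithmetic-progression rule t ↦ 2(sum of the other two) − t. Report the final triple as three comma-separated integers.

start (-4,2,-1) = (f(1,0),f(0,1),f(1,1))
replace slot 1: 2·(2+(-1)) − (-4) = 6 → (6,2,-1)
replace slot 3: 2·(6+2) − (-1) = 17 → (6,2,17)
replace slot 1: 2·(2+17) − 6 = 32 → (32,2,17)

32,2,17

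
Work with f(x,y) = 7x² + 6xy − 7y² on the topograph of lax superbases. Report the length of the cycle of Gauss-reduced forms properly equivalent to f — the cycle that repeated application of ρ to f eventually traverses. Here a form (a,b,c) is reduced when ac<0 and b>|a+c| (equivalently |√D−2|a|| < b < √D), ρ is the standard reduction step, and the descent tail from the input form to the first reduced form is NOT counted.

D = 232, ⌊√D⌋ = 15
river: ρ → (-7,8,6)
river: ρ → (6,4,-9)
river: ρ → (-9,14,1)
river: ρ → (1,14,-9)
river: ρ → (-9,4,6)
river: ρ → (6,8,-7)
river: ρ → (-7,6,7)
river: ρ → (7,8,-6)
river: ρ → (-6,4,9)
river: ρ → (9,14,-1)
river: ρ → (-1,14,9)
river: ρ → (9,4,-6)
river: ρ → (-6,8,7)
river: ρ → (7,6,-7)
ρ-cycle length = 14 (tail of 0 descent steps not counted)

14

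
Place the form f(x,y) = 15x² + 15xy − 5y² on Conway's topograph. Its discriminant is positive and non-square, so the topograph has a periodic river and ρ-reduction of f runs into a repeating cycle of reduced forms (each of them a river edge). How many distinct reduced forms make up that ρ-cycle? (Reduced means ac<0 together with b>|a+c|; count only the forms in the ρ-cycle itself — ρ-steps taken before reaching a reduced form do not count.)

D = 525, ⌊√D⌋ = 22
river: ρ → (-5,15,15)
river: ρ → (15,15,-5)
ρ-cycle length = 2 (tail of 0 descent steps not counted)

2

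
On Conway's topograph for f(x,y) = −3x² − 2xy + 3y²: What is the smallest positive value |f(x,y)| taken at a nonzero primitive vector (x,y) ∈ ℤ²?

descent: ρ → (3,2,-3)  [lands on river]
river: ρ → (-3,4,2)
river: ρ → (2,4,-3)
river: ρ → (-3,2,3)
river: ρ → (3,4,-2)
river: ρ → (-2,4,3)
closes: descent 1, river 6
min |a| on river = 2

2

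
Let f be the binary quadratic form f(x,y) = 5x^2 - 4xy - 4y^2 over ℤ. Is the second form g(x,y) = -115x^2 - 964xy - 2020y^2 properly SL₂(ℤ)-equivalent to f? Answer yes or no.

D₁ = 96, D₂ = 96
river cycle of f (length 4): (-4, 4, 5), (5, 6, -3), (-3, 6, 5), (5, 4, -4)
river cycle of g (length 4): (-4, 4, 5), (5, 6, -3), (-3, 6, 5), (5, 4, -4)
cycles coincide ⇒ equivalent

yes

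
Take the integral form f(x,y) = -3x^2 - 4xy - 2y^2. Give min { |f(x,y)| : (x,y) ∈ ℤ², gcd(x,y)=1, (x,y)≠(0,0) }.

translate: b→-2 (≡4 mod 6), so (3,4,2)→(3,-2,1)
flip: (3,-2,1)→(1,2,3)
translate: b→0 (≡2 mod 2), so (1,2,3)→(1,0,2)
reduced (well bottom): (1,0,2) with a≤c, −a<b≤a
well minimum |f| = |-1| = 1 (negative-definite)

1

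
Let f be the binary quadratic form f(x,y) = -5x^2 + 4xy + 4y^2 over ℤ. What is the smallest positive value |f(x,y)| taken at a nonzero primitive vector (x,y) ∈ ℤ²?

river: ρ → (4,4,-5)
river: ρ → (-5,6,3)
river: ρ → (3,6,-5)
river: ρ → (-5,4,4)
closes: descent 0, river 4
min |a| on river = 3

3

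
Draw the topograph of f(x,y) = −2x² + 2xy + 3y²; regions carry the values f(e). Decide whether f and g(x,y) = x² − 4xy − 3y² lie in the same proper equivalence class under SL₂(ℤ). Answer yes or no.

D₁ = 28, D₂ = 28
river cycle of f (length 4): (3, 4, -1), (-1, 4, 3), (3, 2, -2), (-2, 2, 3)
river cycle of g (length 4): (-3, 4, 1), (1, 4, -3), (-3, 2, 2), (2, 2, -3)
cycles differ ⇒ inequivalent

no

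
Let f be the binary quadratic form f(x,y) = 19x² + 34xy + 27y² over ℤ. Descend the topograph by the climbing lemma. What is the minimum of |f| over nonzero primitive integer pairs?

translate: b→-4 (≡34 mod 38), so (19,34,27)→(19,-4,12)
flip: (19,-4,12)→(12,4,19)
reduced (well bottom): (12,4,19) with a≤c, −a<b≤a
well minimum = a = 12

12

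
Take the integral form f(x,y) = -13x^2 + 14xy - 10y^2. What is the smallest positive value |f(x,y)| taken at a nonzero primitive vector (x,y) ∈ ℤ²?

translate: b→12 (≡-14 mod 26), so (13,-14,10)→(13,12,9)
flip: (13,12,9)→(9,-12,13)
translate: b→6 (≡-12 mod 18), so (9,-12,13)→(9,6,10)
reduced (well bottom): (9,6,10) with a≤c, −a<b≤a
well minimum |f| = |-9| = 9 (negative-definite)

9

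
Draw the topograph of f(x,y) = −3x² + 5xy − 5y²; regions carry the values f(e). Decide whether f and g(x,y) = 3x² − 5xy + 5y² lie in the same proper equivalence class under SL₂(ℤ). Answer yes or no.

D₁ = -35, D₂ = -35
f is negative-definite; reduce −f:
−f: translate: b→1 (≡-5 mod 6), so (3,-5,5)→(3,1,3)
−f: reduced (well bottom): (3,1,3) with a≤c, −a<b≤a
flip sign back: reduced form of f is (-3,-1,-3)
g: translate: b→1 (≡-5 mod 6), so (3,-5,5)→(3,1,3)
g: reduced (well bottom): (3,1,3) with a≤c, −a<b≤a
reduced forms (-3, -1, -3) vs (3, 1, 3) ⇒ inequivalent

no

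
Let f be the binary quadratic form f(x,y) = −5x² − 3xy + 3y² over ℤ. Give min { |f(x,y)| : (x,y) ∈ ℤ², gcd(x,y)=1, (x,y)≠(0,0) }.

descent: ρ → (3,3,-5)  [lands on river]
river: ρ → (-5,7,1)
river: ρ → (1,7,-5)
river: ρ → (-5,3,3)
closes: descent 1, river 4
min |a| on river = 1

1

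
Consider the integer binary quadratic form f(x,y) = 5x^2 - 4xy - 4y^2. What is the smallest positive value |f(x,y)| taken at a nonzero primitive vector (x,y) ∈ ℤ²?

descent: ρ → (-4,4,5)  [lands on river]
river: ρ → (5,6,-3)
river: ρ → (-3,6,5)
river: ρ → (5,4,-4)
closes: descent 1, river 4
min |a| on river = 3

3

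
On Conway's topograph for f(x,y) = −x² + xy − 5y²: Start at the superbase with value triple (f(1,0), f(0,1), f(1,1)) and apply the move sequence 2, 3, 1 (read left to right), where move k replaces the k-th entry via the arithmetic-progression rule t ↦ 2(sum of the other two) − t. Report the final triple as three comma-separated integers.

start (-1,-5,-5) = (f(1,0),f(0,1),f(1,1))
replace slot 2: 2·((-1)+(-5)) − (-5) = -7 → (-1,-7,-5)
replace slot 3: 2·((-1)+(-7)) − (-5) = -11 → (-1,-7,-11)
replace slot 1: 2·((-7)+(-11)) − (-1) = -35 → (-35,-7,-11)

-35,-7,-11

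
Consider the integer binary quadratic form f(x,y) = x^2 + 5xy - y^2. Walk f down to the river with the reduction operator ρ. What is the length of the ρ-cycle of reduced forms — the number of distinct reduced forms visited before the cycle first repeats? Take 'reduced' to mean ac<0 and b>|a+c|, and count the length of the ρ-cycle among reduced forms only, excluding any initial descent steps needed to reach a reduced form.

D = 29, ⌊√D⌋ = 5
river: ρ → (-1,5,1)
river: ρ → (1,5,-1)
ρ-cycle length = 2 (tail of 0 descent steps not counted)

2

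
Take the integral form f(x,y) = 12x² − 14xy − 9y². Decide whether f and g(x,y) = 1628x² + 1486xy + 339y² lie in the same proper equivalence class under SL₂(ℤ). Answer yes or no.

D₁ = 628, D₂ = 628
river cycle of f (length 34): (-9, 14, 12), (12, 10, -11), (-11, 12, 11), (11, 10, -12), (-12, 14, 9), (9, 22, -4), (-4, 18, 19), (19, 20, -3), (-3, 22, 12), (12, 2, -13), … (24 more)
river cycle of g (length 34): (12, 10, -11), (-11, 12, 11), (11, 10, -12), (-12, 14, 9), (9, 22, -4), (-4, 18, 19), (19, 20, -3), (-3, 22, 12), (12, 2, -13), (-13, 24, 1), … (24 more)
cycles coincide ⇒ equivalent

yes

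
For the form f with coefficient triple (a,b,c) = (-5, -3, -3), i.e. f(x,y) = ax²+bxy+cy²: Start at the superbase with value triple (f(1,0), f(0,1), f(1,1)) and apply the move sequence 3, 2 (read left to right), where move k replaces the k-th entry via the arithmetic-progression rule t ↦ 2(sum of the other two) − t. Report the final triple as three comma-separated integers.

start (-5,-3,-11) = (f(1,0),f(0,1),f(1,1))
replace slot 3: 2·((-5)+(-3)) − (-11) = -5 → (-5,-3,-5)
replace slot 2: 2·((-5)+(-5)) − (-3) = -17 → (-5,-17,-5)

-5,-17,-5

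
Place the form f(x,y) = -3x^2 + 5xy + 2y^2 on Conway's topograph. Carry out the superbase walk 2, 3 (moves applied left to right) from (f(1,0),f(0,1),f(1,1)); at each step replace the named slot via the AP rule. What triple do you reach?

start (-3,2,4) = (f(1,0),f(0,1),f(1,1))
replace slot 2: 2·((-3)+4) − 2 = 0 → (-3,0,4)
replace slot 3: 2·((-3)+0) − 4 = -10 → (-3,0,-10)

-3,0,-10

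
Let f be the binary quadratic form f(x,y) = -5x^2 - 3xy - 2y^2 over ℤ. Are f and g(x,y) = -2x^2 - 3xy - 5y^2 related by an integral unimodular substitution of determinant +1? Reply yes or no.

D₁ = -31, D₂ = -31
f is negative-definite; reduce −f:
−f: flip: (5,3,2)→(2,-3,5)
−f: translate: b→1 (≡-3 mod 4), so (2,-3,5)→(2,1,4)
−f: reduced (well bottom): (2,1,4) with a≤c, −a<b≤a
flip sign back: reduced form of f is (-2,-1,-4)
g is negative-definite; reduce −g:
−g: translate: b→-1 (≡3 mod 4), so (2,3,5)→(2,-1,4)
−g: reduced (well bottom): (2,-1,4) with a≤c, −a<b≤a
flip sign back: reduced form of g is (-2,1,-4)
reduced forms (-2, -1, -4) vs (-2, 1, -4) ⇒ inequivalent

no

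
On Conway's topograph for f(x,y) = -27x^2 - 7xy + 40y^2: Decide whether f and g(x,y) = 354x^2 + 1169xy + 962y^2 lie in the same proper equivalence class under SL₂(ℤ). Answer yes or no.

D₁ = 4369, D₂ = 4369
river cycle of f (length 52): (-27, 47, 20), (20, 33, -41), (-41, 49, 12), (12, 47, -45), (-45, 43, 14), (14, 41, -48), (-48, 55, 7), (7, 57, -40), (-40, 23, 24), (24, 25, -39), … (42 more)
river cycle of g (length 52): (20, 33, -41), (-41, 49, 12), (12, 47, -45), (-45, 43, 14), (14, 41, -48), (-48, 55, 7), (7, 57, -40), (-40, 23, 24), (24, 25, -39), (-39, 53, 10), … (42 more)
cycles coincide ⇒ equivalent

yes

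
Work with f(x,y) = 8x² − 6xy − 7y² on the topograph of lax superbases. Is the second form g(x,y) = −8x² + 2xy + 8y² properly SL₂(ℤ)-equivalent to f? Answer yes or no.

D₁ = 260, D₂ = 260
river cycle of f (length 10): (-7, 6, 8), (8, 10, -5), (-5, 10, 8), (8, 6, -7), (-7, 8, 7), (7, 6, -8), (-8, 10, 5), (5, 10, -8), (-8, 6, 7), (7, 8, -7)
river cycle of g (length 6): (8, 14, -2), (-2, 14, 8), (8, 2, -8), (-8, 14, 2), (2, 14, -8), (-8, 2, 8)
cycles differ ⇒ inequivalent

no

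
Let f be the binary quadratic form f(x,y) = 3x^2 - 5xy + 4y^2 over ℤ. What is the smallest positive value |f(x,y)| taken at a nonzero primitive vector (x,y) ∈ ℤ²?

translate: b→1 (≡-5 mod 6), so (3,-5,4)→(3,1,2)
flip: (3,1,2)→(2,-1,3)
reduced (well bottom): (2,-1,3) with a≤c, −a<b≤a
well minimum = a = 2

2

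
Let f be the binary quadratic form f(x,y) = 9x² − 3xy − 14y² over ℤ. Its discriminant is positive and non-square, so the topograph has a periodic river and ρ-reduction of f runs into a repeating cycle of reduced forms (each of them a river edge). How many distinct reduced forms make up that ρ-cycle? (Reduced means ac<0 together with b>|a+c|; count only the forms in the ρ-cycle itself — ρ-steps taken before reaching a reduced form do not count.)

D = 513, ⌊√D⌋ = 22
descent: ρ → (-14,3,9)
descent: ρ → (9,15,-8)  [lands on river]
river: ρ → (-8,17,7)
river: ρ → (7,11,-14)
river: ρ → (-14,17,4)
river: ρ → (4,15,-18)
river: ρ → (-18,21,1)
river: ρ → (1,21,-18)
river: ρ → (-18,15,4)
river: ρ → (4,17,-14)
river: ρ → (-14,11,7)
river: ρ → (7,17,-8)
river: ρ → (-8,15,9)
river: ρ → (9,21,-2)
river: ρ → (-2,19,19)
river: ρ → (19,19,-2)
river: ρ → (-2,21,9)
ρ-cycle length = 16 (tail of 2 descent steps not counted)

16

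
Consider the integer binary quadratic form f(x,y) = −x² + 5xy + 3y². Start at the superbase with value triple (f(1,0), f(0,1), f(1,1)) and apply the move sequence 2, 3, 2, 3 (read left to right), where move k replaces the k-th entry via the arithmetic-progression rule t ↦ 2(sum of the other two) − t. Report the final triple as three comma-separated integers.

start (-1,3,7) = (f(1,0),f(0,1),f(1,1))
replace slot 2: 2·((-1)+7) − 3 = 9 → (-1,9,7)
replace slot 3: 2·((-1)+9) − 7 = 9 → (-1,9,9)
replace slot 2: 2·((-1)+9) − 9 = 7 → (-1,7,9)
replace slot 3: 2·((-1)+7) − 9 = 3 → (-1,7,3)

-1,7,3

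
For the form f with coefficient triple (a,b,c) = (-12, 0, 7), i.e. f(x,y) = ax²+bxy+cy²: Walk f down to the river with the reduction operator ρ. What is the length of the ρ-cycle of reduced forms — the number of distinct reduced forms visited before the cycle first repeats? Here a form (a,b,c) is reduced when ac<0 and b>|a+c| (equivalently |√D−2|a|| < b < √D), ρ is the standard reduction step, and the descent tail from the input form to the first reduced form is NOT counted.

D = 336, ⌊√D⌋ = 18
descent: ρ → (7,14,-5)  [lands on river]
river: ρ → (-5,16,4)
river: ρ → (4,16,-5)
river: ρ → (-5,14,7)
ρ-cycle length = 4 (tail of 1 descent step not counted)

4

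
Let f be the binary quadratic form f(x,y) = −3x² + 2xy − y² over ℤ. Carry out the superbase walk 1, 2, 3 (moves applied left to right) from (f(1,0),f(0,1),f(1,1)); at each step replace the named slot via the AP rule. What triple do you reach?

start (-3,-1,-2) = (f(1,0),f(0,1),f(1,1))
replace slot 1: 2·((-1)+(-2)) − (-3) = -3 → (-3,-1,-2)
replace slot 2: 2·((-3)+(-2)) − (-1) = -9 → (-3,-9,-2)
replace slot 3: 2·((-3)+(-9)) − (-2) = -22 → (-3,-9,-22)

-3,-9,-22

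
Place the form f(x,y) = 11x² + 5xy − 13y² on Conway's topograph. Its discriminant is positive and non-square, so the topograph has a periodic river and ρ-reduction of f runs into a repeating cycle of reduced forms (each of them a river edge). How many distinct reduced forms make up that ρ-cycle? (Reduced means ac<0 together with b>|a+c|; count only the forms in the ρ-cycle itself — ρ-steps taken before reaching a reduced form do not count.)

D = 597, ⌊√D⌋ = 24
river: ρ → (-13,21,3)
river: ρ → (3,21,-13)
river: ρ → (-13,5,11)
river: ρ → (11,17,-7)
river: ρ → (-7,11,17)
river: ρ → (17,23,-1)
river: ρ → (-1,23,17)
river: ρ → (17,11,-7)
river: ρ → (-7,17,11)
river: ρ → (11,5,-13)
ρ-cycle length = 10 (tail of 0 descent steps not counted)

10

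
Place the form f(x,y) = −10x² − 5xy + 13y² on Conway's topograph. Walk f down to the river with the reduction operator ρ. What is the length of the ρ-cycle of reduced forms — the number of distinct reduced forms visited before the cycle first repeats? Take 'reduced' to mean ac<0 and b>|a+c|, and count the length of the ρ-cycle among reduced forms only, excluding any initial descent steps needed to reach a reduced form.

D = 545, ⌊√D⌋ = 23
descent: ρ → (13,5,-10)  [lands on river]
river: ρ → (-10,15,8)
river: ρ → (8,17,-8)
river: ρ → (-8,15,10)
river: ρ → (10,5,-13)
river: ρ → (-13,21,2)
river: ρ → (2,23,-2)
river: ρ → (-2,21,13)
ρ-cycle length = 8 (tail of 1 descent step not counted)

8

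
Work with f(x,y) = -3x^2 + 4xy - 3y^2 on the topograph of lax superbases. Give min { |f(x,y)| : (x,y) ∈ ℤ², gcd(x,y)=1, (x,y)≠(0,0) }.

translate: b→2 (≡-4 mod 6), so (3,-4,3)→(3,2,2)
flip: (3,2,2)→(2,-2,3)
translate: b→2 (≡-2 mod 4), so (2,-2,3)→(2,2,3)
reduced (well bottom): (2,2,3) with a≤c, −a<b≤a
well minimum |f| = |-2| = 2 (negative-definite)

2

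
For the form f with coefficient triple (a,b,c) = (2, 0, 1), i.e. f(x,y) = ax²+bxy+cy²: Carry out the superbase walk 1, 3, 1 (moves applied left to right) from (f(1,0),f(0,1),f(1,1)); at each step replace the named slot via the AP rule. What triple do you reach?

start (2,1,3) = (f(1,0),f(0,1),f(1,1))
replace slot 1: 2·(1+3) − 2 = 6 → (6,1,3)
replace slot 3: 2·(6+1) − 3 = 11 → (6,1,11)
replace slot 1: 2·(1+11) − 6 = 18 → (18,1,11)

18,1,11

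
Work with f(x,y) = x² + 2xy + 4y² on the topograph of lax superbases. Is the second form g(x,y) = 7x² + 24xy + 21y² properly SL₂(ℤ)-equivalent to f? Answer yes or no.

D₁ = -12, D₂ = -12
f: translate: b→0 (≡2 mod 2), so (1,2,4)→(1,0,3)
f: reduced (well bottom): (1,0,3) with a≤c, −a<b≤a
g: translate: b→-4 (≡24 mod 14), so (7,24,21)→(7,-4,1)
g: flip: (7,-4,1)→(1,4,7)
g: translate: b→0 (≡4 mod 2), so (1,4,7)→(1,0,3)
g: reduced (well bottom): (1,0,3) with a≤c, −a<b≤a
reduced forms (1, 0, 3) vs (1, 0, 3) ⇒ equivalent

yes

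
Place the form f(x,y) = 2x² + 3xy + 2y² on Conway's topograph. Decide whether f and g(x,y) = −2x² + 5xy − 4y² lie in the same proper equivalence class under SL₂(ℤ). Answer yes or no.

D₁ = -7, D₂ = -7
f: translate: b→-1 (≡3 mod 4), so (2,3,2)→(2,-1,1)
f: flip: (2,-1,1)→(1,1,2)
f: reduced (well bottom): (1,1,2) with a≤c, −a<b≤a
g is negative-definite; reduce −g:
−g: translate: b→-1 (≡-5 mod 4), so (2,-5,4)→(2,-1,1)
−g: flip: (2,-1,1)→(1,1,2)
−g: reduced (well bottom): (1,1,2) with a≤c, −a<b≤a
flip sign back: reduced form of g is (-1,-1,-2)
reduced forms (1, 1, 2) vs (-1, -1, -2) ⇒ inequivalent

no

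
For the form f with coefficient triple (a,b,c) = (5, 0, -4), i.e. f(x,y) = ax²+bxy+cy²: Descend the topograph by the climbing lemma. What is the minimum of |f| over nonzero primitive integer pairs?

descent: ρ → (-4,8,1)  [lands on river]
river: ρ → (1,8,-4)
closes: descent 1, river 2
min |a| on river = 1

1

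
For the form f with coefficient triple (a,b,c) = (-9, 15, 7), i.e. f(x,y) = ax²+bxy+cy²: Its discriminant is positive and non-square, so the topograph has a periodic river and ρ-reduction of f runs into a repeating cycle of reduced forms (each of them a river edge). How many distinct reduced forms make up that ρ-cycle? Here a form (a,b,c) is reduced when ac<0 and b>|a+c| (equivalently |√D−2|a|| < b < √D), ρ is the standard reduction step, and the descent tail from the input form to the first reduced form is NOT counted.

D = 477, ⌊√D⌋ = 21
river: ρ → (7,13,-11)
river: ρ → (-11,9,9)
river: ρ → (9,9,-11)
river: ρ → (-11,13,7)
river: ρ → (7,15,-9)
river: ρ → (-9,21,1)
river: ρ → (1,21,-9)
river: ρ → (-9,15,7)
ρ-cycle length = 8 (tail of 0 descent steps not counted)

8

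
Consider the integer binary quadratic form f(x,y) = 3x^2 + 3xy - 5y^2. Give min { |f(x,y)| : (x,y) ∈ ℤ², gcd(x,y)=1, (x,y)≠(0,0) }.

river: ρ → (-5,7,1)
river: ρ → (1,7,-5)
river: ρ → (-5,3,3)
river: ρ → (3,3,-5)
closes: descent 0, river 4
min |a| on river = 1

1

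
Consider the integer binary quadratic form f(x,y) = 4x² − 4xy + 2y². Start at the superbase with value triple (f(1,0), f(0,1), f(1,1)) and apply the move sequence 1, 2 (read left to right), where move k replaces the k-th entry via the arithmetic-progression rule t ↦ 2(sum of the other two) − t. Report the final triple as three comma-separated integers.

start (4,2,2) = (f(1,0),f(0,1),f(1,1))
replace slot 1: 2·(2+2) − 4 = 4 → (4,2,2)
replace slot 2: 2·(4+2) − 2 = 10 → (4,10,2)

4,10,2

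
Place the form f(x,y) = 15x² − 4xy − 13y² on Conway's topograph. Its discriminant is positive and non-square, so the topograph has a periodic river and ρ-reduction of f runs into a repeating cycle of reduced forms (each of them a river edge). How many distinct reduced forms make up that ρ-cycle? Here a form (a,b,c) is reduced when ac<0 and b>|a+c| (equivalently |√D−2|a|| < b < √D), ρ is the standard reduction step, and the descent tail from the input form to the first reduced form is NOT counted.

D = 796, ⌊√D⌋ = 28
descent: ρ → (-13,4,15)  [lands on river]
river: ρ → (15,26,-2)
river: ρ → (-2,26,15)
river: ρ → (15,4,-13)
river: ρ → (-13,22,6)
river: ρ → (6,26,-5)
river: ρ → (-5,24,11)
river: ρ → (11,20,-9)
river: ρ → (-9,16,15)
river: ρ → (15,14,-10)
river: ρ → (-10,26,3)
river: ρ → (3,28,-1)
river: ρ → (-1,28,3)
river: ρ → (3,26,-10)
river: ρ → (-10,14,15)
river: ρ → (15,16,-9)
river: ρ → (-9,20,11)
river: ρ → (11,24,-5)
river: ρ → (-5,26,6)
river: ρ → (6,22,-13)
ρ-cycle length = 20 (tail of 1 descent step not counted)

20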